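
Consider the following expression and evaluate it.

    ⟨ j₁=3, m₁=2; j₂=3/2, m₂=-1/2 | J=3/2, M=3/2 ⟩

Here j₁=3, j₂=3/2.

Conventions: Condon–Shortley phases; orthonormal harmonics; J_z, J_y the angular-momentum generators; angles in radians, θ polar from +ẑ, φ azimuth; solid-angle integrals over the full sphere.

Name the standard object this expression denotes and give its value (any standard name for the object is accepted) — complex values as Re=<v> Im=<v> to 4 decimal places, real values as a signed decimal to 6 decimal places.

Clebsch–Gordan coefficient, −√(2/7) ≈ -0.534522

This is a Clebsch–Gordan (vector-coupling) coefficient.
triangle: 3!×3!×0!/7! = 36/5040
(j±m)!: 5!×1!×1!×2!×3!×0! = 1440
prefactor² = (2J+1)×Δ×N² = 288/7
  k=1: −1/(1!×2!×0!×0!×3!×0!) = -1/12
Σ = -1/12  ⇒  CG² = 288/7×(-1/12)² = 2/7
CG = −√(2/7) = -0.534522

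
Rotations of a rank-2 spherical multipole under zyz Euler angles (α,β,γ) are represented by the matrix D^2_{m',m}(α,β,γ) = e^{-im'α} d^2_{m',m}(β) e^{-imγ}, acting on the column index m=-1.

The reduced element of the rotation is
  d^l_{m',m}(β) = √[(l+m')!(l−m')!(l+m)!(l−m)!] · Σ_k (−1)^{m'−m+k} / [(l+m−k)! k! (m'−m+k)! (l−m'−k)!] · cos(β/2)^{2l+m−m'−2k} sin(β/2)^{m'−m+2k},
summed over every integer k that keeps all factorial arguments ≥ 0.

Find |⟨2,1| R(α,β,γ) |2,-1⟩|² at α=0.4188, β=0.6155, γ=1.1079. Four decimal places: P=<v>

P=0.0584

D^2_{1,-1}(0.4188,0.6155,1.1079) = e^{-i·1·0.4188}·d^2_{1,-1}(0.6155)·e^{-i·-1·1.1079}. Compute d first:
With c≡cos(β/2)=0.953018 and s≡sin(β/2)=0.302915, N=[6·1·1·6]^{1/2}=6.000000
The bounds max(0,m−m')=0 and min(l+m,l−m')=1 give 2 terms
  k=0: (−1)^2·6.0000/(2)·0.9530^2·0.3029^2 = +0.250014
  k=1: (−1)^3·6.0000/(6)·0.9530^0·0.3029^4 = -0.008419
d^2_{1,-1}(0.6155) = +0.250014 -0.008419 = +0.241595
|D^2_{1,-1}|² = |d^2_{1,-1}(β)|² = (+0.241595)² = 0.058368 (the z-rotation phases have unit modulus)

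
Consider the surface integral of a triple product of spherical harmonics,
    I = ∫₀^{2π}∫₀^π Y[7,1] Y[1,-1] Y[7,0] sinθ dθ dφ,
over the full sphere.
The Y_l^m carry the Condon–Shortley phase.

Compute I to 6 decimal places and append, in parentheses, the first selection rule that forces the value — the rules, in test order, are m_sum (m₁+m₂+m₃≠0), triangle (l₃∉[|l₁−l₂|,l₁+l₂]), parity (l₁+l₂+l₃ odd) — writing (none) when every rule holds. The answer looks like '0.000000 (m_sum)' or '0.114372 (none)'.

0.000000 (parity)

Σlᵢ=15 odd — θ-integrand is odd under cosθ→−cosθ; I=0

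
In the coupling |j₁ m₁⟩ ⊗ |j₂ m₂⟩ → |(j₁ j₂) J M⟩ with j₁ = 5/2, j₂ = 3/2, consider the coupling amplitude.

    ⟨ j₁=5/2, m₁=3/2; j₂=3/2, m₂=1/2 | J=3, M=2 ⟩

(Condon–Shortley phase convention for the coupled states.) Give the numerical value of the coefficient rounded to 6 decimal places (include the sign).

+√(1/12) ≈ +0.288675

√[7·1!4!2!/8! · 4!1!2!1!5!1!] = √(48)
  +(−1)^0/∏(0,1,1,2,3,0)! = 1/12  (running 1/12)
  +(−1)^1/∏(1,0,0,1,4,1)! = -1/24  (running 1/24)
⟨..|..⟩ = √(48)·(1/24) = +0.288675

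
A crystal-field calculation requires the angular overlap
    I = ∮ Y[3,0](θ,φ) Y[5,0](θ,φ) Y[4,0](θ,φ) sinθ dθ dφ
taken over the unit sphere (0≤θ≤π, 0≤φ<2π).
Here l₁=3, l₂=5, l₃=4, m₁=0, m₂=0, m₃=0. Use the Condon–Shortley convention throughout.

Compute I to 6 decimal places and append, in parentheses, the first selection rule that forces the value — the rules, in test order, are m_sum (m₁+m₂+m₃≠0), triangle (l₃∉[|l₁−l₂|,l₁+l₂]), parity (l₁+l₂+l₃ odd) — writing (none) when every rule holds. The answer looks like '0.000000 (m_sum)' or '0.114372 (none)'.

0.148374 (none)

m-sum 0 ✓  L=12 even ✓  2≤4≤8 ✓
Π(2lᵢ+1) = 7×11×9 = 693
triangle coeff Δ(3,5,4) = 1/180180
Σ_t [1,3]: t=1:−1/576 t=2:+1/144 t=3:−1/576 = 1/288
(3j)²=20/1001 [(3 5 4; 0 0 0)], sign=+1
(m-triple is (0,0,0) — same symbol as above.)
⇒ 4πI² = 3600/13013
I = (+1)√(3600/13013/(4π)) = 0.14837393
No selection rule forces the value: the integral is nonzero (none).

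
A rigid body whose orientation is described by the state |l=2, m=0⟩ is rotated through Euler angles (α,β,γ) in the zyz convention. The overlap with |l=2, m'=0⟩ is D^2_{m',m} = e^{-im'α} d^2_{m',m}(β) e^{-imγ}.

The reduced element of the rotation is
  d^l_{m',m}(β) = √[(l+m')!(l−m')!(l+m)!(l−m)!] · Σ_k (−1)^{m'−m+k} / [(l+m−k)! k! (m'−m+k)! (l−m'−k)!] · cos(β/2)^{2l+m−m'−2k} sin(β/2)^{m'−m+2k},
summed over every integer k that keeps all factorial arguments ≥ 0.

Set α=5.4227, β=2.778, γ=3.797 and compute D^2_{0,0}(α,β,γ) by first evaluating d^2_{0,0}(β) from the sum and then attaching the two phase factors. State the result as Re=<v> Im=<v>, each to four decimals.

First d^2_{0,0}(β=2.7780), then the phase factors e^{-i(0)α} and e^{-i(0)γ}:
c=cos(2.778000/2)=0.180797, s=sin(2.778000/2)=0.983521; N=√[2·2·2·2]=4.000000
k∈{0,1,2} keeps every argument non-negative
  k=0: (−1)^0·4.0000/(4)·0.1808^4·0.9835^0 = +0.001068
  k=1: (−1)^1·4.0000/(1)·0.1808^2·0.9835^2 = -0.126476
  k=2: (−1)^2·4.0000/(4)·0.1808^0·0.9835^4 = +0.935694
d^2_{0,0}(2.7780) = +0.001068 -0.126476 +0.935694 = +0.810286
Attach z-rotation phases: D = e^{-i(0)(5.4227)}·(+0.810286)·e^{-i(0)(3.7970)} = +0.810286+0.000000i

Re=0.8103 Im=0.0000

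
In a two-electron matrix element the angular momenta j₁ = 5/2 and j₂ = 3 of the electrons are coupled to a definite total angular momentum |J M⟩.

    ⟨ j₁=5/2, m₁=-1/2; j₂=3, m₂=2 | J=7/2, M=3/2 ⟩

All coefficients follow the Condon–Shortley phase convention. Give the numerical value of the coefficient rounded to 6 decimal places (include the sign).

triangle: 2!×3!×4!/10! = 288/3628800
(j±m)!: 2!×3!×5!×1!×5!×2! = 345600
prefactor² = (2J+1)×Δ×N² = 1536/7
  k=1: −1/(1!×1!×2!×4!×1!×0!) = -1/48
  k=2: +1/(2!×0!×1!×3!×2!×1!) = 1/24
Σ = 1/48  ⇒  CG² = 1536/7×(1/48)² = 2/21
CG = +√(2/21) = +0.308607

+√(2/21) = +0.308607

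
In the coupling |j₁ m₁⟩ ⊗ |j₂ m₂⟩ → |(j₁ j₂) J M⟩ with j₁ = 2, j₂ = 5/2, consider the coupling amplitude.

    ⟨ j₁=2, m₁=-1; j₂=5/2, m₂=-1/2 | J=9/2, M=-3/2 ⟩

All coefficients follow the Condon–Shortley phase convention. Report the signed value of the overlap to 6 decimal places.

+0.690066  (= +√(10/21))

triangle: 0!*4!*5!/10! = 2880/3628800
(j±m)!: 1!*3!*2!*3!*3!*6! = 311040
prefactor² = (2J+1)*Δ*N² = 17280/7
  k=0: +1/(0!*0!*3!*2!*1!*3!) = 1/72
Σ = 1/72  ⇒  CG² = 17280/7*(1/72)² = 10/21
CG = +√(10/21) = +0.690066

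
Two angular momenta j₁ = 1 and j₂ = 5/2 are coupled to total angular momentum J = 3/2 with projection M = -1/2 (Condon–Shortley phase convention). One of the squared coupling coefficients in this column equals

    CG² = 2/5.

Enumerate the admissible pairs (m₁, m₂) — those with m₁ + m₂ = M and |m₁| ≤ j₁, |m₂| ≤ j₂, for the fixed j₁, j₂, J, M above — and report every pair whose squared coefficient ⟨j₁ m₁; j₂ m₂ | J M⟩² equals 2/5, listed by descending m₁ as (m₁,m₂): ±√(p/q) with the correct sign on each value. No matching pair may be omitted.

(1,-3/2): +√(2/5); (0,-1/2): −√(2/5)

Admissible pairs with m₁+m₂ = M = -1/2: (-1,1/2), (0,-1/2), (1,-3/2)
  (m₁,m₂)=(1,-3/2): CG² = 2/5, CG = +√(2/5)   ← matches the target
  (m₁,m₂)=(0,-1/2): CG² = 2/5, CG = −√(2/5)   ← matches the target
  (m₁,m₂)=(-1,1/2): CG² = 1/5, CG = +√(1/5)
Pairs with CG² = 2/5: (1,-3/2): +√(2/5); (0,-1/2): −√(2/5)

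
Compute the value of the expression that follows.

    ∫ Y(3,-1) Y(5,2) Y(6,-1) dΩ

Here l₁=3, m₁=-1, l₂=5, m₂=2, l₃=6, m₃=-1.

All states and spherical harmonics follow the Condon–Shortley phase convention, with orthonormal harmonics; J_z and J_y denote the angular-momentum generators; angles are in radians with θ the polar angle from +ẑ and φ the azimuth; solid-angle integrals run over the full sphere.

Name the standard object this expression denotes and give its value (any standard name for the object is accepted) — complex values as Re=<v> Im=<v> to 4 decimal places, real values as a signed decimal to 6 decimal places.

Gaunt coefficient, +0.080575

This is a Gaunt coefficient — the integral of a triple product of spherical harmonics over the sphere.
m-sum 0 ✓  L=14 even ✓  2≤6≤8 ✓
Π(2lᵢ+1) = 7×11×13 = 1001
triangle coeff Δ(3,5,6) = 1/675675
Σ_t [0,2]: t=0:+1/8640 t=1:−1/2304 t=2:+1/8640 = -7/34560
(3j)²=7/429 [(3 5 6; 0 0 0)], sign=-1
Σ_t [0,2]: t=0:+1/241920 t=1:−1/8640 t=2:+1/5760 = 1/16128
(3j)²=5/1001 [(3 5 6; -1 2 -1)], sign=-1
⇒ 4πI² = 35/429
I = (+1)√(35/429/(4π)) = 0.08057502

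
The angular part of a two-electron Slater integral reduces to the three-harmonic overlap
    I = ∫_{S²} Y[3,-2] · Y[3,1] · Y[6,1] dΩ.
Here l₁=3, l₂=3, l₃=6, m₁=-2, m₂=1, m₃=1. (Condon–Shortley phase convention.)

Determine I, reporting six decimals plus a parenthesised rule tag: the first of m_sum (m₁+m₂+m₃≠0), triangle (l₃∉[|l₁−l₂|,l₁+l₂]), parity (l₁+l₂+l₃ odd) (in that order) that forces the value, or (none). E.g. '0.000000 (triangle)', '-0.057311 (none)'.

m-sum 0 ✓  L=12 even ✓  0≤6≤6 ✓
Π(2lᵢ+1) = 7×7×13 = 637
triangle coeff Δ(3,3,6) = 1/12012
Σ_t [0,0]: t=0:+1/1296 = 1/1296
(3j)²=100/3003 [(3 3 6; 0 0 0)], sign=+1
Σ_t [0,0]: t=0:+1/5760 = 1/5760
(3j)²=5/572 [(3 3 6; -2 1 1)], sign=-1
⇒ 4πI² = 875/4719
I = (-1)√(875/4719/(4π)) = -0.12147142
No selection rule forces the value: the integral is nonzero (none).

-0.121471 (none)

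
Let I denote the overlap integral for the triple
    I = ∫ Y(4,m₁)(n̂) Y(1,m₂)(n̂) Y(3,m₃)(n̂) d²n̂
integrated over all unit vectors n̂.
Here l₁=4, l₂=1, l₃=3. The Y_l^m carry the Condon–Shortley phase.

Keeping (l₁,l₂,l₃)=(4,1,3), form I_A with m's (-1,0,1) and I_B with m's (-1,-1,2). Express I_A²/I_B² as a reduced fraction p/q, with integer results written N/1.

l's match ⇒ only the (l;m) 3-j factors differ between A and B.
A: triangle coeff Δ(4,1,3) = 1/252; Σ_t [1,1]: t=1:−1/48 = -1/48; (3j)²=5/84 [(4 1 3; -1 0 1)], sign=-1
B: triangle coeff Δ(4,1,3) = 1/252; Σ_t [0,0]: t=0:+1/240 = 1/240; (3j)²=1/84 [(4 1 3; -1 -1 2)], sign=-1
I_A²/I_B² = (5/84)/(1/84) = 5/1

5/1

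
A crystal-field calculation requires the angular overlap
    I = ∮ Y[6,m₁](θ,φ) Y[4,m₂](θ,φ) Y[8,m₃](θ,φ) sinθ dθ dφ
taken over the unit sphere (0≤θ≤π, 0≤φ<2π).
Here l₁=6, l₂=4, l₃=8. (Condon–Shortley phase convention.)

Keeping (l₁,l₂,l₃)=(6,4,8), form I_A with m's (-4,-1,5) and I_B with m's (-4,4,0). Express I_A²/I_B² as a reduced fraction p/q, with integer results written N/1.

143/7056

Same 6,4,8: normalisation and zero-m 3j drop out of the ratio.
A: Δ: 2! 10! 6! / 19! → 1/23279256; sum: t=0:+1/261273600 t=1:−1/17418240 t=2:+1/19353600 = -1/522547200; 3j²(6 4 8; -4 -1 5) = Δ·Π!·Σ² = 5/162792  (sign +1)
B: Δ: 2! 10! 6! / 19! → 1/23279256; sum: t=2:+1/116121600 = 1/116121600; 3j²(6 4 8; -4 4 0) = Δ·Π!·Σ² = 70/46189  (sign +1)
I_A²/I_B² = (5/162792)/(70/46189) = 143/7056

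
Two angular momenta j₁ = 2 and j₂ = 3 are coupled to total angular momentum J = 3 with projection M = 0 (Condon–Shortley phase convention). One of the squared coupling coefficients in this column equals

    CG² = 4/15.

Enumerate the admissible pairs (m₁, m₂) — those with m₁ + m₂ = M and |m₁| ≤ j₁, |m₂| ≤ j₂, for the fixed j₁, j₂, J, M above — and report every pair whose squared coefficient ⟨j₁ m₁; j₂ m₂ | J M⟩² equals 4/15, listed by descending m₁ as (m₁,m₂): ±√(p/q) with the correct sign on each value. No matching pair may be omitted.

(0,0): −√(4/15)

Admissible pairs with m₁+m₂ = M = 0: (-2,2), (-1,1), (0,0), (1,-1), (2,-2)
  (m₁,m₂)=(2,-2): CG² = 1/3, CG = +√(1/3)
  (m₁,m₂)=(1,-1): CG² = 1/30, CG = +√(1/30)
  (m₁,m₂)=(0,0): CG² = 4/15, CG = −√(4/15)   ← matches the target
  (m₁,m₂)=(-1,1): CG² = 1/30, CG = +√(1/30)
  (m₁,m₂)=(-2,2): CG² = 1/3, CG = +√(1/3)
Pairs with CG² = 4/15: (0,0): −√(4/15)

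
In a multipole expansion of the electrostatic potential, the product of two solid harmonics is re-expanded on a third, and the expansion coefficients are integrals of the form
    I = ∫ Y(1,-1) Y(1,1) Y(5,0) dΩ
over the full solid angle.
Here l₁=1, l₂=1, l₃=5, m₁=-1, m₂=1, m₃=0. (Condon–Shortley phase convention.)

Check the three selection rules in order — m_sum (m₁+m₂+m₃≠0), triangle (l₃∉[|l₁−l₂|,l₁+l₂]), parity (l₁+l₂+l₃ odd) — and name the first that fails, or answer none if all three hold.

azimuthal sum: -1 + 1 + 0 = 0  ✓
l₃ must lie in [0,2]; have l₃=5  ✗
L = 1 + 1 + 5 = 7 (odd)

triangle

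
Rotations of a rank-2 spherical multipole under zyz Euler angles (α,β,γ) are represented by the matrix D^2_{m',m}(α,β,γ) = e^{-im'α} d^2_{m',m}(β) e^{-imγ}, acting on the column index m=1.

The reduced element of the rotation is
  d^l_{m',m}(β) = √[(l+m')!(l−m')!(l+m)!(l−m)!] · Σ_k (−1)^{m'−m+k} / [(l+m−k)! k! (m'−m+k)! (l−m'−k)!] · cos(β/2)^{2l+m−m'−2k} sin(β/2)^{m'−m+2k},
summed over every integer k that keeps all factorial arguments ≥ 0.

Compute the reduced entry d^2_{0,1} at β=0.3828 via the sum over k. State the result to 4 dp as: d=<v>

d^2_{0,1}(β=0.3828) via the finite sum:
With c≡cos(β/2)=0.981739 and s≡sin(β/2)=0.190234, N=[2·2·6·1]^{1/2}=4.898979
k: max(0,(1)−(0))=1 … min(2+(1),2−(0))=2
  k=1: (−1)^0·4.8990/(2)·0.9817^3·0.1902^1 = +0.440911
  k=2: (−1)^1·4.8990/(2)·0.9817^1·0.1902^3 = -0.016555
d^2_{0,1}(0.3828) = +0.440911 -0.016555 = +0.424356

d=0.4244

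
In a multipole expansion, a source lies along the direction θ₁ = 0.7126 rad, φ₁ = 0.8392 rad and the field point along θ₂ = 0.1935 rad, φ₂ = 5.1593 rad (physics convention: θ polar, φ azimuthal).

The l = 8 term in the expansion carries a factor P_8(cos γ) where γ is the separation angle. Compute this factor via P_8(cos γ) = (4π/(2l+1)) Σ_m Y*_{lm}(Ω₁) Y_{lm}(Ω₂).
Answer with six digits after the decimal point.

Summing Y*_{l m}(θ₁,φ₁)·Y_{l m}(θ₂,φ₂) over m ∈ [−8, 8]; prefactor 4π/(2·8+1) = 0.739198:
  m=-8: (0.01564 + 0.00718j) × (-0.00000 + 0.00000j) = -0.00000 + 0.00000j  (running Σ = -0.00000 + 0.00000j)
  m=-7: (0.07310 - 0.03167j) × (-0.00000 + 0.00002j) = 0.00000 + 0.00000j  (running Σ = 0.00000 + 0.00000j)
  m=-6: (0.07077 - 0.21157j) × (0.00023 + 0.00011j) = 0.00004 - 0.00004j  (running Σ = 0.00004 - 0.00004j)
  m=-5: (-0.20280 - 0.35719j) × (0.00189 - 0.00148j) = -0.00091 - 0.00038j  (running Σ = -0.00087 - 0.00041j)
  m=-4: (-0.44814 - 0.09796j) × (-0.00361 - 0.01637j) = 0.00001 + 0.00769j  (running Σ = -0.00086 + 0.00728j)
  m=-3: (-0.13465 + 0.09694j) × (-0.08385 - 0.01964j) = 0.01320 - 0.00548j  (running Σ = 0.01234 + 0.00179j)
  m=-2: (0.03174 - 0.29385j) × (-0.19333 + 0.24056j) = 0.06455 + 0.06445j  (running Σ = 0.07689 + 0.06624j)
  m=-1: (-0.21688 - 0.24157j) × (0.28928 + 0.60362j) = 0.08308 - 0.20079j  (running Σ = 0.15996 - 0.13456j)
  m=0: (0.20287 + 0.00000j) × (0.50084 + 0.00000j) = 0.10160 + 0.00000j  (running Σ = 0.26157 - 0.13456j)
  m=1: (0.21688 - 0.24157j) × (-0.28928 + 0.60362j) = 0.08308 + 0.20079j  (running Σ = 0.34464 + 0.06624j)
  m=2: (0.03174 + 0.29385j) × (-0.19333 - 0.24056j) = 0.06455 - 0.06445j  (running Σ = 0.40919 + 0.00179j)
  m=3: (0.13465 + 0.09694j) × (0.08385 - 0.01964j) = 0.01320 + 0.00548j  (running Σ = 0.42239 + 0.00728j)
  m=4: (-0.44814 + 0.09796j) × (-0.00361 + 0.01637j) = 0.00001 - 0.00769j  (running Σ = 0.42240 - 0.00041j)
  m=5: (0.20280 - 0.35719j) × (-0.00189 - 0.00148j) = -0.00091 + 0.00038j  (running Σ = 0.42149 - 0.00004j)
  m=6: (0.07077 + 0.21157j) × (0.00023 - 0.00011j) = 0.00004 + 0.00004j  (running Σ = 0.42153 + 0.00000j)
  m=7: (-0.07310 - 0.03167j) × (0.00000 + 0.00002j) = 0.00000 - 0.00000j  (running Σ = 0.42153 + 0.00000j)
  m=8: (0.01564 - 0.00718j) × (-0.00000 - 0.00000j) = -0.00000 - 0.00000j  (running Σ = 0.42153 + 0.00000j)
Total Σ_m = 0.42153 + 0.00000j. Multiply by 0.739198: 0.31159 + 0.00000j. P_8(cos γ) = 0.311595

0.311595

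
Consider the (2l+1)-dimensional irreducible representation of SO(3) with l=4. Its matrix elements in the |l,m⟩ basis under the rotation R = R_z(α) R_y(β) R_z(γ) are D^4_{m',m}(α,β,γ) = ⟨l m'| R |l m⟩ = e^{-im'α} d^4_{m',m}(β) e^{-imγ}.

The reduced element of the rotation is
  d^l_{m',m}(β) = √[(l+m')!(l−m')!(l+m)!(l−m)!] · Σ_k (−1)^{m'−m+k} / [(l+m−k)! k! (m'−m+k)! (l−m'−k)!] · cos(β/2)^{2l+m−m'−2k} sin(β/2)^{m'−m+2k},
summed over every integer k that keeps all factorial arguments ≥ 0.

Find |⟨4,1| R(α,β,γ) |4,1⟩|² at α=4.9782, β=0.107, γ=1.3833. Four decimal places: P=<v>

Split into d^4_{1,1}(β=0.1070) × two z-phases.
c=cos(0.107000/2)=0.998569, s=sin(0.107000/2)=0.053474; N=√[120·6·120·6]=720.000000
k: max(0,(1)−(1))=0 … min(4+(1),4−(1))=3
  k=0: (−1)^0·720.0000/(720)·0.9986^8·0.0535^0 = +0.988611
  k=1: (−1)^1·720.0000/(48)·0.9986^6·0.0535^2 = -0.042526
  k=2: (−1)^2·720.0000/(24)·0.9986^4·0.0535^4 = +0.000244
  k=3: (−1)^3·720.0000/(72)·0.9986^2·0.0535^6 = -0.000000
d^4_{1,1}(0.1070) = +0.988611 -0.042526 +0.000244 -0.000000 = +0.946329
|D^4_{1,1}|² = |d^4_{1,1}(β)|² = (+0.946329)² = 0.895538 (the z-rotation phases have unit modulus)

P=0.8955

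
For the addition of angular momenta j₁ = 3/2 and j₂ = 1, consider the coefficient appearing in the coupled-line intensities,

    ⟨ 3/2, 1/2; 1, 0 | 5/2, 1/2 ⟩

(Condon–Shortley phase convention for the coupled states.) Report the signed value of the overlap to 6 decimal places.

triangle: 0!*3!*2!/6! = 12/720
(j±m)!: 2!*1!*1!*1!*3!*2! = 24
prefactor² = (2J+1)*Δ*N² = 12/5
  k=0: +1/(0!*0!*1!*1!*2!*1!) = 1/2
Σ = 1/2  ⇒  CG² = 12/5*(1/2)² = 3/5
CG = +√(3/5) = +0.774597

+√(3/5) = +0.774597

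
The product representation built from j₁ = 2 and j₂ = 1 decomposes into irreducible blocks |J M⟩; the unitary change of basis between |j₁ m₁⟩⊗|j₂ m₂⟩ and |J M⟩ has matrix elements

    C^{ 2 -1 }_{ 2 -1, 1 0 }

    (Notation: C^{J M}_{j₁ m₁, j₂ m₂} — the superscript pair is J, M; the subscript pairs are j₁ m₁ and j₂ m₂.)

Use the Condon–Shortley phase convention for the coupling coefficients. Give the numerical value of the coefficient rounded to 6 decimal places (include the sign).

-0.408248  (= −√(1/6))

triangle: 1!*3!*1!/6! = 6/720
(j±m)!: 1!*3!*1!*1!*1!*3! = 36
prefactor² = (2J+1)*Δ*N² = 3/2
  k=0: +1/(0!*1!*3!*1!*0!*0!) = 1/6
  k=1: −1/(1!*0!*2!*0!*1!*1!) = -1/2
Σ = -1/3  ⇒  CG² = 3/2*(-1/3)² = 1/6
CG = −√(1/6) = -0.408248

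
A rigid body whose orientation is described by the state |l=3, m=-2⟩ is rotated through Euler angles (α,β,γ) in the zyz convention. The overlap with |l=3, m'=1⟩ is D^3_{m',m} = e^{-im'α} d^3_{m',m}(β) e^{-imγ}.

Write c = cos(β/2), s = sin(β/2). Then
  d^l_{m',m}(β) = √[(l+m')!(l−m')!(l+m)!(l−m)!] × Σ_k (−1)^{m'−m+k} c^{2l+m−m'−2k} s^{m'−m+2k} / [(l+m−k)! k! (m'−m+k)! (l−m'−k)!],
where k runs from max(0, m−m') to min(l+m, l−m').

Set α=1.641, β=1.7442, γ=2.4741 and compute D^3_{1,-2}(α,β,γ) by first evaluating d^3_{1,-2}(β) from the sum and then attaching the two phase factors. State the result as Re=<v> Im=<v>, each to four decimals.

Split into d^3_{1,-2}(β=1.7442) × two z-phases.
c=cos(1.744200/2)=0.643220, s=sin(1.744200/2)=0.765681; N=√[24·2·1·120]=75.894664
Admissible k: 0..1 (factorial args all ≥0)
  k=0: (−1)^3·75.8947/(12)·0.6432^3·0.7657^3 = -0.755532
  k=1: (−1)^4·75.8947/(24)·0.6432^1·0.7657^5 = +0.535303
d^3_{1,-2}(1.7442) = -0.755532 +0.535303 = -0.220229
Attach z-rotation phases: D = e^{-i(1)(1.6410)}·(-0.220229)·e^{-i(-2)(2.4741)} = +0.217216+0.036305i

Re=0.2172 Im=0.0363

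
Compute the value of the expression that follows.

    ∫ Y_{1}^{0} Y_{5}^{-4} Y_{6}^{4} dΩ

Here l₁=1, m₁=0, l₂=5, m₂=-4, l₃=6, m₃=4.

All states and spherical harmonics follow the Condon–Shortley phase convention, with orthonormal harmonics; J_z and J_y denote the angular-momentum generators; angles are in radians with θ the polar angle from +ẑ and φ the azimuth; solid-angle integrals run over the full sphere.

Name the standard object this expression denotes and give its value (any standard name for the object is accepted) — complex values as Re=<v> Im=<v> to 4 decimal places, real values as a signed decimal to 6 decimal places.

This is a Gaunt coefficient — the integral of a triple product of spherical harmonics over the sphere.
Checks pass: Σm=0; 12 even; l₃=6∈[4,6].
(2·1+1)(2·5+1)(2·6+1) = 429
Δ: 0! 2! 10! / 13! → 1/858
sum: t=0:+1/14400 = 1/14400
3j²(1 5 6; 0 0 0) = Δ·Π!·Σ² = 6/143  (sign +1)
sum: t=0:+1/362880 = 1/362880
3j²(1 5 6; 0 -4 4) = Δ·Π!·Σ² = 10/429  (sign +1)
combine: 4πI² = 429·6/143·10/429 = 60/143
take √, sign +1: I = 0.18272698

Gaunt coefficient, +0.182727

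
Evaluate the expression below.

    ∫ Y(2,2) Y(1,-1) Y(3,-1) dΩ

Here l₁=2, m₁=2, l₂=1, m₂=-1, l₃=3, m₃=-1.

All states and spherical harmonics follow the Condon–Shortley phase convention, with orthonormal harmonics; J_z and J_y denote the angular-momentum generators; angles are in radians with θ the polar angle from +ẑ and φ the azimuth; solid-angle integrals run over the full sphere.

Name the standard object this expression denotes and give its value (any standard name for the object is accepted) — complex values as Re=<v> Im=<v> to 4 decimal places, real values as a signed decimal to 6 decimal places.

This is a Gaunt coefficient — the integral of a triple product of spherical harmonics over the sphere.
m-sum 0 ✓  L=6 even ✓  1≤3≤3 ✓
Π(2lᵢ+1) = 5×3×7 = 105
triangle coeff Δ(2,1,3) = 1/105
Σ_t [0,0]: t=0:+1/4 = 1/4
(3j)²=3/35 [(2 1 3; 0 0 0)], sign=-1
Σ_t [0,0]: t=0:+1/48 = 1/48
(3j)²=1/105 [(2 1 3; 2 -1 -1)], sign=+1
⇒ 4πI² = 3/35
I = (-1)√(3/35/(4π)) = -0.08258890

Gaunt coefficient, -0.082589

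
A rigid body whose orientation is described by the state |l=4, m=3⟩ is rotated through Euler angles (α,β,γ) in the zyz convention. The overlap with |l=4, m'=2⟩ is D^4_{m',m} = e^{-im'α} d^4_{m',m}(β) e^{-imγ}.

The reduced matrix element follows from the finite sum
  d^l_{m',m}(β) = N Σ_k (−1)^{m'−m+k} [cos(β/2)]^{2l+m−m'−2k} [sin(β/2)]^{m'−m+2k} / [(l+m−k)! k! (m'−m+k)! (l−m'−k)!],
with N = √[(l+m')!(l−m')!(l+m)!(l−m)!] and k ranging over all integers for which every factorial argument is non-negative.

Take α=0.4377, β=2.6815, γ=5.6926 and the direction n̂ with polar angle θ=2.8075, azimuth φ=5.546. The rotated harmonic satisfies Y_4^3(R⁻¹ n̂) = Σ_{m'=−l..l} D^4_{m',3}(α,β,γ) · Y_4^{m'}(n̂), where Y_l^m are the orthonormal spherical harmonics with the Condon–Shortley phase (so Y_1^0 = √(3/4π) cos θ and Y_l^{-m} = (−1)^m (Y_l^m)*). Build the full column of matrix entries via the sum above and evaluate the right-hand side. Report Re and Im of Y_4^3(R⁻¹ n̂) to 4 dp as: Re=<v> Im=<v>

Need the full column D^4_{m',3} for m'=−4..4 at α=0.4377, β=2.6815, γ=5.6926.
cos(β/2)=0.228023, sin(β/2)=0.973656
d^4_{-4,3}: single k=7 term ⇒ +0.535009;  D = -0.496653-0.198924i
d^4_{-3,3}: k∈[6..7] ⇒ +0.310089 -0.807688 = -0.497599;  D = +0.496798-0.028217i
d^4_{-2,3}: k∈[5..6] ⇒ +0.116452 -0.707751 = -0.591299;  D = +0.520483-0.280592i
d^4_{-1,3}: k∈[4..5] ⇒ +0.032141 -0.351608 = -0.319468;  D = +0.190441-0.256499i
d^4_{0,3}: k∈[3..4] ⇒ +0.006732 -0.122751 = -0.116019;  D = +0.023158-0.113684i
d^4_{1,3}: k∈[2..3] ⇒ +0.001058 -0.032141 = -0.031083;  D = -0.007290-0.030216i
d^4_{2,3}: k∈[1..2] ⇒ +0.000117 -0.006387 = -0.006270;  D = -0.003915-0.004897i
d^4_{3,3}: k∈[0..1] ⇒ +0.000007 -0.000933 = -0.000925;  D = -0.000830-0.000410i
d^4_{4,3}: single k=0 term ⇒ -0.000088;  D = -0.000088-0.000002i
Y_4^{m'}(θ=2.8075,φ=5.546) and Σ D·Y over m':
  (-0.4967-0.1989i)·(-0.0050+0.0010i)  (+0.4968-0.0282i)·(+0.0249-0.0334i)  (+0.5205-0.2806i)·(+0.0182+0.1879i)  (+0.1904-0.2565i)·(-0.3523-0.3199i)  (+0.0232-0.1137i)·(+0.4341+0.0000i)  (-0.0073-0.0302i)·(+0.3523-0.3199i)  (-0.0039-0.0049i)·(+0.0182-0.1879i)  (-0.0008-0.0004i)·(-0.0249-0.0334i)  (-0.0001-0.0000i)·(-0.0050-0.0010i)
Y_4^3(R⁻¹ n̂) = -0.076021+0.048361i

Re=-0.0760 Im=0.0484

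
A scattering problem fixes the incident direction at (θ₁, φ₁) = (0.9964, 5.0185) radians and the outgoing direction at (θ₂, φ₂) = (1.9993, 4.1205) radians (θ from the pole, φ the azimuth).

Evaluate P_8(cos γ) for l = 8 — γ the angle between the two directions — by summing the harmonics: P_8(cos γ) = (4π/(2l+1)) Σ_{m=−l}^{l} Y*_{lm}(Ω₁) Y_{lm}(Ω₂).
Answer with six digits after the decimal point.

-0.152680

Addition theorem: P_8(cos γ) = (4π/17) Σ_m Y*_{lm}(Ω₁) Y_{lm}(Ω₂), m = −8…8:
  [-8]  conj(Y_{8,-8})(Ω₁) = (-0.097868, 0.081220) ; Y_{8,-8}(Ω₂) = (0.005487, -0.241444) ; Δ = (0.019073, 0.024075)
  [-7]  conj(Y_{8,-7})(Ω₁) = (-0.276833, -0.178216) ; Y_{8,-7}(Ω₂) = (0.371722, -0.237825) ; Δ = (-0.145289, -0.000409)
  [-6]  conj(Y_{8,-6})(Ω₁) = (0.118699, -0.435886) ; Y_{8,-6}(Ω₂) = (0.310840, 0.135005) ; Δ = (0.095743, -0.119466)
  [-5]  conj(Y_{8,-5})(Ω₁) = (0.262900, -0.010585) ; Y_{8,-5}(Ω₂) = (-0.015634, -0.084879) ; Δ = (-0.005009, -0.022149)
  [-4]  conj(Y_{8,-4})(Ω₁) = (-0.057663, -0.159775) ; Y_{8,-4}(Ω₂) = (0.256892, -0.251120) ; Δ = (-0.054936, -0.026565)
  [-3]  conj(Y_{8,-3})(Ω₁) = (0.284848, -0.217652) ; Y_{8,-3}(Ω₂) = (0.087276, 0.018135) ; Δ = (0.028807, -0.013830)
  [-2]  conj(Y_{8,-2})(Ω₁) = (0.007685, 0.005397) ; Y_{8,-2}(Ω₂) = (-0.117928, -0.289341) ; Δ = (0.000655, -0.002860)
  [-1]  conj(Y_{8,-1})(Ω₁) = (0.104022, -0.329138) ; Y_{8,-1}(Ω₂) = (0.086364, -0.128462) ; Δ = (-0.033298, -0.041789)
  [+0]  conj(Y_{8,0})(Ω₁) = (0.061915, -0.000000) ; Y_{8,0}(Ω₂) = (-0.291413, 0.000000) ; Δ = (-0.018043, 0.000000)
  [+1]  conj(Y_{8,1})(Ω₁) = (-0.104022, -0.329138) ; Y_{8,1}(Ω₂) = (-0.086364, -0.128462) ; Δ = (-0.033298, 0.041789)
  [+2]  conj(Y_{8,2})(Ω₁) = (0.007685, -0.005397) ; Y_{8,2}(Ω₂) = (-0.117928, 0.289341) ; Δ = (0.000655, 0.002860)
  [+3]  conj(Y_{8,3})(Ω₁) = (-0.284848, -0.217652) ; Y_{8,3}(Ω₂) = (-0.087276, 0.018135) ; Δ = (0.028807, 0.013830)
  [+4]  conj(Y_{8,4})(Ω₁) = (-0.057663, 0.159775) ; Y_{8,4}(Ω₂) = (0.256892, 0.251120) ; Δ = (-0.054936, 0.026565)
  [+5]  conj(Y_{8,5})(Ω₁) = (-0.262900, -0.010585) ; Y_{8,5}(Ω₂) = (0.015634, -0.084879) ; Δ = (-0.005009, 0.022149)
  [+6]  conj(Y_{8,6})(Ω₁) = (0.118699, 0.435886) ; Y_{8,6}(Ω₂) = (0.310840, -0.135005) ; Δ = (0.095743, 0.119466)
  [+7]  conj(Y_{8,7})(Ω₁) = (0.276833, -0.178216) ; Y_{8,7}(Ω₂) = (-0.371722, -0.237825) ; Δ = (-0.145289, 0.000409)
  [+8]  conj(Y_{8,8})(Ω₁) = (-0.097868, -0.081220) ; Y_{8,8}(Ω₂) = (0.005487, 0.241444) ; Δ = (0.019073, -0.024075)
Σ over m = (-0.206548, -0.000000); ×(4π/17) → (-0.152680, -0.000000). Real part: -0.152680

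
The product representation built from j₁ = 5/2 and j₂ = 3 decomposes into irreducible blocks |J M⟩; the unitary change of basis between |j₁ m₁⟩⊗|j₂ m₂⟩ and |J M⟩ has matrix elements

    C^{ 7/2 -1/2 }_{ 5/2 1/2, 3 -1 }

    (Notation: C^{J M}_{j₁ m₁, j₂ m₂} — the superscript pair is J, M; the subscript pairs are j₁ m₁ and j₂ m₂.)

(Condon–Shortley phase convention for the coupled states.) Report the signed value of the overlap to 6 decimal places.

j₁+j₂−J=2  J+j₁−j₂=3  J−j₁+j₂=4  j₁+j₂+J+1=10
(j₁±m₁, j₂±m₂, J±M) = (3,2,2,4,3,4)
P² = 9216/175
sum k=0..2:
  [0] +1/16 = 1/16
  [1] −1/12 = -1/12
  [2] +1/288 = 1/288
S = -5/288
C² = P²·S² = 1/63 ; C = -0.125988

−√(1/63) ≈ -0.125988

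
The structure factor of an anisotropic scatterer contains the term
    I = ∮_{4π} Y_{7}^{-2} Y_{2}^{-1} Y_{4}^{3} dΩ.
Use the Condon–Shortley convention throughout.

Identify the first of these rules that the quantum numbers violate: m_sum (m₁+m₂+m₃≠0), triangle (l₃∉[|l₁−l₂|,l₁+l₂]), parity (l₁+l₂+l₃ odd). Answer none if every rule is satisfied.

Σmᵢ = 0  ✓
l₃∈[|l₁−l₂|,l₁+l₂]=[5,9] required, l₃=4 fails  ✗
Σlᵢ = 13 ⇒ odd

triangle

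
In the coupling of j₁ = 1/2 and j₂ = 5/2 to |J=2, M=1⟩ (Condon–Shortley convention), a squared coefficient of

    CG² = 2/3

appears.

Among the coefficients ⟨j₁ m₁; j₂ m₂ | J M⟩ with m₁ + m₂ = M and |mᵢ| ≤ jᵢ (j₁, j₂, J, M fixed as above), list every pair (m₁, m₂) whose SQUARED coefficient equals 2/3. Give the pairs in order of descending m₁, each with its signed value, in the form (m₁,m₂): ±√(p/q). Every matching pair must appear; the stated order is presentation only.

(-1/2,3/2): −√(2/3)

Admissible pairs with m₁+m₂ = M = 1: (-1/2,3/2), (1/2,1/2)
  (m₁,m₂)=(1/2,1/2): CG² = 1/3, CG = +√(1/3)
  (m₁,m₂)=(-1/2,3/2): CG² = 2/3, CG = −√(2/3)   ← matches the target
Pairs with CG² = 2/3: (-1/2,3/2): −√(2/3)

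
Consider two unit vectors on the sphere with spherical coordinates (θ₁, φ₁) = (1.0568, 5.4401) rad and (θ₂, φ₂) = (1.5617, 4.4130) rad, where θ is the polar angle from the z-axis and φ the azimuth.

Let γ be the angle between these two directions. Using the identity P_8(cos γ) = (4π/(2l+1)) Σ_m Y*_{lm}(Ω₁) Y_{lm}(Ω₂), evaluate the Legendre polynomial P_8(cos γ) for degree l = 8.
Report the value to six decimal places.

Term-by-term m-sum for l=8 (normalisation 4π/17 = 0.739198):
  m=-8: (+0.152572-0.075876i) × (-0.378243+0.349891i) = -0.031161+0.082083i  (running Σ = -0.031161+0.082083i)
  m=-7: (+0.357157+0.143311i) × (+0.016224+0.009396i) = +0.004448+0.005681i  (running Σ = -0.026713+0.087764i)
  m=-6: (+0.146201+0.405392i) × (-0.084053+0.366337i) = -0.160799+0.019484i  (running Σ = -0.187511+0.107248i)
  m=-5: (-0.059737+0.110141i) × (+0.022116-0.001636i) = -0.001141+0.002534i  (running Σ = -0.188652+0.109782i)
  m=-4: (+0.281531-0.066141i) × (+0.123067+0.314271i) = +0.055433+0.080337i  (running Σ = -0.133219+0.190119i)
  m=-3: (+0.233451+0.163977i) × (+0.018628-0.014838i) = +0.006782-0.000409i  (running Σ = -0.126437+0.189710i)
  m=-2: (-0.018048-0.155732i) × (+0.265684+0.181288i) = +0.023437-0.044647i  (running Σ = -0.103000+0.145063i)
  m=-1: (+0.212409-0.238447i) × (+0.007233-0.023433i) = -0.004051-0.006702i  (running Σ = -0.107051+0.138360i)
  m=0: (-0.112084-0.000000i) × (+0.317090+0.000000i) = -0.035541-0.000000i  (running Σ = -0.142591+0.138360i)
  m=1: (-0.212409-0.238447i) × (-0.007233-0.023433i) = -0.004051+0.006702i  (running Σ = -0.146643+0.145063i)
  m=2: (-0.018048+0.155732i) × (+0.265684-0.181288i) = +0.023437+0.044647i  (running Σ = -0.123205+0.189710i)
  m=3: (-0.233451+0.163977i) × (-0.018628-0.014838i) = +0.006782+0.000409i  (running Σ = -0.116423+0.190119i)
  m=4: (+0.281531+0.066141i) × (+0.123067-0.314271i) = +0.055433-0.080337i  (running Σ = -0.060990+0.109782i)
  m=5: (+0.059737+0.110141i) × (-0.022116-0.001636i) = -0.001141-0.002534i  (running Σ = -0.062131+0.107248i)
  m=6: (+0.146201-0.405392i) × (-0.084053-0.366337i) = -0.160799-0.019484i  (running Σ = -0.222930+0.087764i)
  m=7: (-0.357157+0.143311i) × (-0.016224+0.009396i) = +0.004448-0.005681i  (running Σ = -0.218482+0.082083i)
  m=8: (+0.152572+0.075876i) × (-0.378243-0.349891i) = -0.031161-0.082083i  (running Σ = -0.249642+0.000000i)
Total Σ_m = -0.249642+0.000000i. Multiply by 0.739198: -0.184535+0.000000i. P_8(cos γ) = -0.184535

-0.184535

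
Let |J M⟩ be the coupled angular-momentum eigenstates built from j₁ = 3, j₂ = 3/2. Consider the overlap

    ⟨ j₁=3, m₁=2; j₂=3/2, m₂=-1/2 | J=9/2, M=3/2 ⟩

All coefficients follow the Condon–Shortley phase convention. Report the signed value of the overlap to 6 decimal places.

j₁+j₂−J=0  J+j₁−j₂=6  J−j₁+j₂=3  j₁+j₂+J+1=10
(j₁±m₁, j₂±m₂, J±M) = (5,1,1,2,6,3)
P² = 86400/7
sum k=0..0:
  [0] +1/240 = 1/240
S = 1/240
C² = P²·S² = 3/14 ; C = +0.462910

+0.462910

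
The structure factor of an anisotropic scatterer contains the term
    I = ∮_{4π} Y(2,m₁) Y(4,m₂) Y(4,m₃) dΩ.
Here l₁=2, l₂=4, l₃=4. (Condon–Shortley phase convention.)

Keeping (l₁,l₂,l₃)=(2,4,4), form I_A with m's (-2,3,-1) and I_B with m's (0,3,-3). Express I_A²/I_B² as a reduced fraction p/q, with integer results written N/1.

54/7

Shared (l₁,l₂,l₃)=(2,4,4): N and (l;000)² cancel in I_A²/I_B².
A: Δ = 2!·2!·6!/11! = 1/13860; Racah Σ t=2..2: t=2:+1/480 = 1/480; ⇒ 3j(2 4 4; -2 3 -1)² = 3/110, sgn -1
B: Δ = 2!·2!·6!/11! = 1/13860; Racah Σ t=1..2: t=1:−1/720 t=2:+1/480 = 1/1440; ⇒ 3j(2 4 4; 0 3 -3)² = 7/1980, sgn -1
I_A²/I_B² = (3/110)/(7/1980) = 54/7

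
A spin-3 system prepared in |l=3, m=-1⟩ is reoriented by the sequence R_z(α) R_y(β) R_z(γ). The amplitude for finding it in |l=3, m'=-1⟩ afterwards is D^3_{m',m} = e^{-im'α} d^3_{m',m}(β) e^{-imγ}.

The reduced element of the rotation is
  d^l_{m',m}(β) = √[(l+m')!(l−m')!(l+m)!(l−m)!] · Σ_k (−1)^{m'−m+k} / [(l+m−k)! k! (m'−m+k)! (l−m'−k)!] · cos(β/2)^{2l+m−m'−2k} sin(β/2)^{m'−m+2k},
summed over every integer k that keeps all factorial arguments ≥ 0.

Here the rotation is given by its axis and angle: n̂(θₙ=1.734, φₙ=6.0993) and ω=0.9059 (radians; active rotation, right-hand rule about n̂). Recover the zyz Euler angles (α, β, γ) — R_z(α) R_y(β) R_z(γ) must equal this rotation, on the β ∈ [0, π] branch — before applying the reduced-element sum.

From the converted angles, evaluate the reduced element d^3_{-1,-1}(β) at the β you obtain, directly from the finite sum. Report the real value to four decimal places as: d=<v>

d=-0.2791

Axis–angle → zyz. n̂ = (sinθₙcosφₙ, sinθₙsinφₙ, cosθₙ) = (+0.970077, -0.180421, -0.162480), ω = 0.9059.
R = I cosω + sinω [n̂]ₓ + (1−cosω) n̂n̂ᵀ gives
  R = [+0.977420, +0.060831, -0.202359; -0.194906, +0.629446, -0.752203; +0.081617, +0.774660, +0.627089]
β = atan2(√(R₁₃²+R₂₃²), R₃₃) = 0.892986; α = atan2(R₂₃, R₁₃) mod 2π = 4.449589; γ = atan2(R₃₂, −R₃₁) mod 2π = 1.675767
d^3_{-1,-1}(β=0.8930) via the finite sum:
With c≡cos(β/2)=0.901967 and s≡sin(β/2)=0.431805, N=[2·24·2·24]^{1/2}=48.000000
k∈{0,1,2} keeps every argument non-negative
  k=0: (−1)^0·48.0000/(48)·0.9020^6·0.4318^0 = +0.538448
  k=1: (−1)^1·48.0000/(6)·0.9020^4·0.4318^2 = -0.987251
  k=2: (−1)^2·48.0000/(8)·0.9020^2·0.4318^4 = +0.169700
d^3_{-1,-1}(0.8930) = +0.538448 -0.987251 +0.169700 = -0.279102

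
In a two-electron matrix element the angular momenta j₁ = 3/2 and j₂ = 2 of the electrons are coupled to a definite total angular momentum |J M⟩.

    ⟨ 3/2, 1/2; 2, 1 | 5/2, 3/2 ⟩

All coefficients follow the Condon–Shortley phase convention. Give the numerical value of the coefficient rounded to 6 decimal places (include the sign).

√[6·1!2!3!/7! · 2!1!3!1!4!1!] = √(144/35)
  +(−1)^0/∏(0,1,1,3,1,0)! = 1/6  (running 1/6)
  +(−1)^1/∏(1,0,0,2,2,1)! = -1/4  (running -1/12)
⟨..|..⟩ = √(144/35)·(-1/12) = -0.169031

-0.169031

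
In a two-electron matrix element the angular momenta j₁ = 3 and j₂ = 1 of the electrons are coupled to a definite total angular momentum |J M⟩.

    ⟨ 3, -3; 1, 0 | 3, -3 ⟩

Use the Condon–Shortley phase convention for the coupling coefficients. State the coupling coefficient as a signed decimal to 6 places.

−√(3/4) ≈ -0.866025

j₁+j₂−J=1  J+j₁−j₂=5  J−j₁+j₂=1  j₁+j₂+J+1=8
(j₁±m₁, j₂±m₂, J±M) = (0,6,1,1,0,6)
P² = 10800
sum k=1..1:
  [1] −1/120 = -1/120
S = -1/120
C² = P²·S² = 3/4 ; C = -0.866025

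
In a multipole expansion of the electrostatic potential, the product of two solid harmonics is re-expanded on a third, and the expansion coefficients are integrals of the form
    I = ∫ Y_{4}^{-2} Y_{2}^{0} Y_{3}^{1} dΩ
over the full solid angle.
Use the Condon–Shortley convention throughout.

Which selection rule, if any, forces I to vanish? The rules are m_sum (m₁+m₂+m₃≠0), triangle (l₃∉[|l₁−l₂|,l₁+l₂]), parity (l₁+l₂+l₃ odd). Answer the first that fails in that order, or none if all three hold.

m_sum

m₁+m₂+m₃ = -2 + 0 + 1 = -1  ✗
triangle: |4−2|=2 ≤ l₃=3 ≤ 4+2=6
parity: l₁+l₂+l₃ = 9 is odd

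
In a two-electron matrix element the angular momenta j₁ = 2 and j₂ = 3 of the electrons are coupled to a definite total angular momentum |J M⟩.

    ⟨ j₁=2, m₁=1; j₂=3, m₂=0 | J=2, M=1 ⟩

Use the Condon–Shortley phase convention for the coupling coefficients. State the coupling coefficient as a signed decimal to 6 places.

√[5·3!1!3!/8! · 3!1!3!3!3!1!] = √(81/14)
  +(−1)^0/∏(0,3,1,3,0,0)! = 1/36  (running 1/36)
  +(−1)^1/∏(1,2,0,2,1,1)! = -1/4  (running -2/9)
⟨..|..⟩ = √(81/14)·(-2/9) = -0.534522

−√(2/7) = -0.534522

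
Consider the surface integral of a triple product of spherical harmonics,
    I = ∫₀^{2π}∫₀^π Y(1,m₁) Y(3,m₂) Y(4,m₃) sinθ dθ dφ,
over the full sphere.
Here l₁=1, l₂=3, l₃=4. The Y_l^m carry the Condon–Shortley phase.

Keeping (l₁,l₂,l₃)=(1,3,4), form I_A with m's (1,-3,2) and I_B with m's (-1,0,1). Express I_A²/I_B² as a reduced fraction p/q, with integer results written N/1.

Shared (l₁,l₂,l₃)=(1,3,4): N and (l;000)² cancel in I_A²/I_B².
A: Δ = 0!·2!·6!/9! = 1/252; Racah Σ t=0..0: t=0:+1/1440 = 1/1440; ⇒ 3j(1 3 4; 1 -3 2)² = 1/252, sgn +1
B: Δ = 0!·2!·6!/9! = 1/252; Racah Σ t=0..0: t=0:+1/72 = 1/72; ⇒ 3j(1 3 4; -1 0 1)² = 5/126, sgn -1
I_A²/I_B² = (1/252)/(5/126) = 1/10

1/10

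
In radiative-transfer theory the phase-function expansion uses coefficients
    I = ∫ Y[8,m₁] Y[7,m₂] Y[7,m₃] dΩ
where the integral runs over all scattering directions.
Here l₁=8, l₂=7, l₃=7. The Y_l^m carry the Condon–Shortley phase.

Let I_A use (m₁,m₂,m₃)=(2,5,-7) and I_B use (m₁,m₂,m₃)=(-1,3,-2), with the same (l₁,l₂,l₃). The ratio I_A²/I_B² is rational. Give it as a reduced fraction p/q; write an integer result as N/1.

Shared (l₁,l₂,l₃)=(8,7,7): N and (l;000)² cancel in I_A²/I_B².
A: Δ = 8!·8!·6!/23! = 1/22086194130; Racah Σ t=6..6: t=6:+1/41803776000 = 1/41803776000; ⇒ 3j(8 7 7; 2 5 -7)² = 42/7429, sgn +1
B: Δ = 8!·8!·6!/23! = 1/22086194130; Racah Σ t=4..8: t=4:+1/298598400 t=5:−1/49766400 t=6:+1/49766400 t=7:−1/261273600 t=8:+1/9754214400 = -11/29262643200; ⇒ 3j(8 7 7; -1 3 -2)² = 30/676039, sgn +1
I_A²/I_B² = (42/7429)/(30/676039) = 637/5

637/5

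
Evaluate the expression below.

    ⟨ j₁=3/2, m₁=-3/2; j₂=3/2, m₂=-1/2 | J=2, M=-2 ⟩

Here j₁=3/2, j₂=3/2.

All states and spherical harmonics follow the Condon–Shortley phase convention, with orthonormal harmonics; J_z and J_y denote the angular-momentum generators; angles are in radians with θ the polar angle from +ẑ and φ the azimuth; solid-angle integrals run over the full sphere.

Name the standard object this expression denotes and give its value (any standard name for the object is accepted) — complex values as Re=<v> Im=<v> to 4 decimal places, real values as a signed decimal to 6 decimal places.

This is a Clebsch–Gordan (vector-coupling) coefficient.
triangle: 1!·2!·2!/6! = 4/720
(j±m)!: 0!·3!·1!·2!·0!·4! = 288
prefactor² = (2J+1)·Δ·N² = 8
  k=1: −1/(1!·0!·2!·0!·0!·2!) = -1/4
Σ = -1/4  ⇒  CG² = 8·(-1/4)² = 1/2
CG = −√(1/2) = -0.707107

Clebsch–Gordan coefficient, −√(1/2) ≈ -0.707107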